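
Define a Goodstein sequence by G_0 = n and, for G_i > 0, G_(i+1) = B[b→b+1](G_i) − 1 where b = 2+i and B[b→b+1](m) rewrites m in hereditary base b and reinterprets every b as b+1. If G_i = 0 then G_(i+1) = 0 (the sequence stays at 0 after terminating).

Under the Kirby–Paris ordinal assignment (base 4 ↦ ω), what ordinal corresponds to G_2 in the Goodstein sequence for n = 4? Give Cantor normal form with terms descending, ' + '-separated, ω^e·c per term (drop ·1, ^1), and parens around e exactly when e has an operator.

ω^2·2 + ω·2 + 1

4 —HB2→ 2^2 —bump→ 3^3 = 27 —(−1)→ 26
26 —HB3→ 2·3^2 + 2·3 + 2 —bump→ 2·4^2 + 2·4 + 2 = 42 —(−1)→ 41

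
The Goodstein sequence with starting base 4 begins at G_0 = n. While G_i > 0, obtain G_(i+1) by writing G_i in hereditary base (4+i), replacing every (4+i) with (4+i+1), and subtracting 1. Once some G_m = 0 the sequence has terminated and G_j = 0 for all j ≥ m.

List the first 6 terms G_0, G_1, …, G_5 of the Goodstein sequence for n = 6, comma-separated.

[0] 6 ≡ 4 + 2 (base 4). Lift 5: 7. −1: 6.
[1] 6 ≡ 5 + 1 (base 5). Lift 6: 7. −1: 6.
[2] 6 ≡ 6 (base 6). Lift 7: 7. −1: 6.
[3] 6 ≡ 6 (base 7). Lift 8: 6. −1: 5.
[4] 5 ≡ 5 (base 8). Lift 9: 5. −1: 4.

6, 6, 6, 6, 5, 4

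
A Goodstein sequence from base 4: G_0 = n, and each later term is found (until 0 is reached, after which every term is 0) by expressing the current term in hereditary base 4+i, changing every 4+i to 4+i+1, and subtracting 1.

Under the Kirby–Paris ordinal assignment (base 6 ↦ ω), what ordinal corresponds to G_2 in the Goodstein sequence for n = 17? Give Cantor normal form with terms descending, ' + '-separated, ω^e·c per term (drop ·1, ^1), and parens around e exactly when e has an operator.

ω·5 + 5

i=0: 17 = 4^2 + 1 (b=4); 4→5: 5^2 + 1 = 26; 26−1 = 25
i=1: 25 = 5^2 (b=5); 5→6: 6^2 = 36; 36−1 = 35
i=2: 35 = 5·6 + 5 (b=6); 6→7: 5·7 + 5 = 40; 40−1 = 39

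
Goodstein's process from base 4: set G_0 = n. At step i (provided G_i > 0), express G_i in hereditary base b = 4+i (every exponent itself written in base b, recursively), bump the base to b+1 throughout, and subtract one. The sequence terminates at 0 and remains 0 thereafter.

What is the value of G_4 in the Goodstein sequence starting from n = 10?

13

[0] 10 ≡ 2·4 + 2 (base 4). Lift 5: 12. −1: 11.
[1] 11 ≡ 2·5 + 1 (base 5). Lift 6: 13. −1: 12.
[2] 12 ≡ 2·6 (base 6). Lift 7: 14. −1: 13.
[3] 13 ≡ 7 + 6 (base 7). Lift 8: 14. −1: 13.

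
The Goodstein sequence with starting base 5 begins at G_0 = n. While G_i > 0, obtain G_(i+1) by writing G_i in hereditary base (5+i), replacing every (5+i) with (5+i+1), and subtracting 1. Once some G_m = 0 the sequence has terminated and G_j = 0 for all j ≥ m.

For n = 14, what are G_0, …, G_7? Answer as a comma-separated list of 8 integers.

14, 15, 16, 17, 18, 19, 19, 19

G_0 = 14. HB_5(14) = 2·5 + 4. Bump = 16. G_1 = 15.
G_1 = 15. HB_6(15) = 2·6 + 3. Bump = 17. G_2 = 16.
G_2 = 16. HB_7(16) = 2·7 + 2. Bump = 18. G_3 = 17.
G_3 = 17. HB_8(17) = 2·8 + 1. Bump = 19. G_4 = 18.
G_4 = 18. HB_9(18) = 2·9. Bump = 20. G_5 = 19.
G_5 = 19. HB_10(19) = 10 + 9. Bump = 20. G_6 = 19.
G_6 = 19. HB_11(19) = 11 + 8. Bump = 20. G_7 = 19.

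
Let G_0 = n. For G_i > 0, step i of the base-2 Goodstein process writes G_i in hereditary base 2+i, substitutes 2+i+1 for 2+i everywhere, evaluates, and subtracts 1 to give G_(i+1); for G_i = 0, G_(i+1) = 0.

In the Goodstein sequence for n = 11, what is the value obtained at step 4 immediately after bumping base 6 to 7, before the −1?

[0] 11 ≡ 2^(2 + 1) + 2 + 1 (base 2). Lift 3: 85. −1: 84.
[1] 84 ≡ 3^(3 + 1) + 3 (base 3). Lift 4: 1028. −1: 1027.
[2] 1027 ≡ 4^(4 + 1) + 3 (base 4). Lift 5: 15628. −1: 15627.
[3] 15627 ≡ 5^(5 + 1) + 2 (base 5). Lift 6: 279938. −1: 279937.
[4] 279937 ≡ 6^(6 + 1) + 1 (base 6). Lift 7: 5764802. −1: 5764801.

5764802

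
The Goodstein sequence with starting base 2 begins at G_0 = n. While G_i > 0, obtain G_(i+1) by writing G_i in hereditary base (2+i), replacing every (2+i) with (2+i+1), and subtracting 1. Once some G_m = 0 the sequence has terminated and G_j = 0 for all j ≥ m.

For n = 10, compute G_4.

[0] 10 ≡ 2^(2 + 1) + 2 (base 2). Lift 3: 84. −1: 83.
[1] 83 ≡ 3^(3 + 1) + 2 (base 3). Lift 4: 1026. −1: 1025.
[2] 1025 ≡ 4^(4 + 1) + 1 (base 4). Lift 5: 15626. −1: 15625.
[3] 15625 ≡ 5^(5 + 1) (base 5). Lift 6: 279936. −1: 279935.

279935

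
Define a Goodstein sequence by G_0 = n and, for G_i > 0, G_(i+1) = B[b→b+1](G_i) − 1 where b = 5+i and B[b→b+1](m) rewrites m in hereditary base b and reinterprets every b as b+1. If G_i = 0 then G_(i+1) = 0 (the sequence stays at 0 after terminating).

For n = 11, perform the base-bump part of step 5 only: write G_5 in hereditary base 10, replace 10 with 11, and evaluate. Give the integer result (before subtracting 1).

[0] 11 ≡ 2·5 + 1 (base 5). Lift 6: 13. −1: 12.
[1] 12 ≡ 2·6 (base 6). Lift 7: 14. −1: 13.
[2] 13 ≡ 7 + 6 (base 7). Lift 8: 14. −1: 13.
[3] 13 ≡ 8 + 5 (base 8). Lift 9: 14. −1: 13.
[4] 13 ≡ 9 + 4 (base 9). Lift 10: 14. −1: 13.
[5] 13 ≡ 10 + 3 (base 10). Lift 11: 14. −1: 13.

14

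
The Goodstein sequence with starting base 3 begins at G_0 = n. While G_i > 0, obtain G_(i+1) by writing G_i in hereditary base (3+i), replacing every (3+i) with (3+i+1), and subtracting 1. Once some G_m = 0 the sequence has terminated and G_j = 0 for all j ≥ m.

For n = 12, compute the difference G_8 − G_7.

[0] 12 ≡ 3^2 + 3 (base 3). Lift 4: 20. −1: 19.
[1] 19 ≡ 4^2 + 3 (base 4). Lift 5: 28. −1: 27.
[2] 27 ≡ 5^2 + 2 (base 5). Lift 6: 38. −1: 37.
[3] 37 ≡ 6^2 + 1 (base 6). Lift 7: 50. −1: 49.
[4] 49 ≡ 7^2 (base 7). Lift 8: 64. −1: 63.
[5] 63 ≡ 7·8 + 7 (base 8). Lift 9: 70. −1: 69.
[6] 69 ≡ 7·9 + 6 (base 9). Lift 10: 76. −1: 75.
[7] 75 ≡ 7·10 + 5 (base 10). Lift 11: 82. −1: 81.

6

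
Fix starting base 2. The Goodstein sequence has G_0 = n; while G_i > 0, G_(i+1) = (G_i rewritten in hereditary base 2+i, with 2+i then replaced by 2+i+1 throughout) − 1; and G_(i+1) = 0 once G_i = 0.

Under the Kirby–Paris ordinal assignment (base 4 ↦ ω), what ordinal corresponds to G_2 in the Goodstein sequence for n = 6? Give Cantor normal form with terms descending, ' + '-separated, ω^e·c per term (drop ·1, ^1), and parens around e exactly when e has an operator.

i=0: 6 = 2^2 + 2 (b=2); 2→3: 3^3 + 3 = 30; 30−1 = 29
i=1: 29 = 3^3 + 2 (b=3); 3→4: 4^4 + 2 = 258; 258−1 = 257
i=2: 257 = 4^4 + 1 (b=4); 4→5: 5^5 + 1 = 3126; 3126−1 = 3125

ω^ω + 1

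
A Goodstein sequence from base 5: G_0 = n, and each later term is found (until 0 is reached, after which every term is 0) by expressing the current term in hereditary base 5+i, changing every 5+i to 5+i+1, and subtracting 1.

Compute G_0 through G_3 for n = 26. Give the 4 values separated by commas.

26, 36, 48, 53

26 —HB5→ 5^2 + 1 —bump→ 6^2 + 1 = 37 —(−1)→ 36
36 —HB6→ 6^2 —bump→ 7^2 = 49 —(−1)→ 48
48 —HB7→ 6·7 + 6 —bump→ 6·8 + 6 = 54 —(−1)→ 53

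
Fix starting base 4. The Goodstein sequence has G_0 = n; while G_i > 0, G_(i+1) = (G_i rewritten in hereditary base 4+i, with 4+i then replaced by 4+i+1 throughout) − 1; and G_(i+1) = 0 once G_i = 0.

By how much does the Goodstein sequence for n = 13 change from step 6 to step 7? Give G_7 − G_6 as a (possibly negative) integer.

G_0=13  [base 4] 3·4 + 1  →[4↦5]→  3·5 + 1 = 16  −1 ⇒ G_1=15
G_1=15  [base 5] 3·5  →[5↦6]→  3·6 = 18  −1 ⇒ G_2=17
G_2=17  [base 6] 2·6 + 5  →[6↦7]→  2·7 + 5 = 19  −1 ⇒ G_3=18
G_3=18  [base 7] 2·7 + 4  →[7↦8]→  2·8 + 4 = 20  −1 ⇒ G_4=19
G_4=19  [base 8] 2·8 + 3  →[8↦9]→  2·9 + 3 = 21  −1 ⇒ G_5=20
G_5=20  [base 9] 2·9 + 2  →[9↦10]→  2·10 + 2 = 22  −1 ⇒ G_6=21
G_6=21  [base 10] 2·10 + 1  →[10↦11]→  2·11 + 1 = 23  −1 ⇒ G_7=22

1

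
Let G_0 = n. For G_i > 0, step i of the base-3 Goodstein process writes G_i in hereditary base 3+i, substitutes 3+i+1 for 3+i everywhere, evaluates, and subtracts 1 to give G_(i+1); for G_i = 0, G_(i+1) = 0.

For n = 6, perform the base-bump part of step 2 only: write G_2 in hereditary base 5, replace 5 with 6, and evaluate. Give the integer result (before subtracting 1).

8

step 0: 6 = 2·3; sub 4 for 3: 2·4; = 8; G_1 = 8−1 = 7
step 1: 7 = 4 + 3; sub 5 for 4: 5 + 3; = 8; G_2 = 8−1 = 7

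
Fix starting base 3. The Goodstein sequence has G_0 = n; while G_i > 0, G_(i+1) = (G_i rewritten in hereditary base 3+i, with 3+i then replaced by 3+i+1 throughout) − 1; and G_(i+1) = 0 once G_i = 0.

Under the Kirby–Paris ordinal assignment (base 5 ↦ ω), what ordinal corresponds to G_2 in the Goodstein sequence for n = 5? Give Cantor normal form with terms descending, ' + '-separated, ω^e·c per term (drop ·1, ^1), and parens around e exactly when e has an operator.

base 3: 5 = 3 + 2; at 4: 4 + 2 = 6; next = 5
base 4: 5 = 4 + 1; at 5: 5 + 1 = 6; next = 5
base 5: 5 = 5; at 6: 6 = 6; next = 5

ω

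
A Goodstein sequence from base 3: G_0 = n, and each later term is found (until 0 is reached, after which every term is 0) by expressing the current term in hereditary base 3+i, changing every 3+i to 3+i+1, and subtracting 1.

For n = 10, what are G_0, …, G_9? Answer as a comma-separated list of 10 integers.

(0) 10|_3 = 3^2 + 1 ↦ 4^2 + 1|_4 = 17 ⇒ 16
(1) 16|_4 = 4^2 ↦ 5^2|_5 = 25 ⇒ 24
(2) 24|_5 = 4·5 + 4 ↦ 4·6 + 4|_6 = 28 ⇒ 27
(3) 27|_6 = 4·6 + 3 ↦ 4·7 + 3|_7 = 31 ⇒ 30
(4) 30|_7 = 4·7 + 2 ↦ 4·8 + 2|_8 = 34 ⇒ 33
(5) 33|_8 = 4·8 + 1 ↦ 4·9 + 1|_9 = 37 ⇒ 36
(6) 36|_9 = 4·9 ↦ 4·10|_10 = 40 ⇒ 39
(7) 39|_10 = 3·10 + 9 ↦ 3·11 + 9|_11 = 42 ⇒ 41
(8) 41|_11 = 3·11 + 8 ↦ 3·12 + 8|_12 = 44 ⇒ 43

10, 16, 24, 27, 30, 33, 36, 39, 41, 43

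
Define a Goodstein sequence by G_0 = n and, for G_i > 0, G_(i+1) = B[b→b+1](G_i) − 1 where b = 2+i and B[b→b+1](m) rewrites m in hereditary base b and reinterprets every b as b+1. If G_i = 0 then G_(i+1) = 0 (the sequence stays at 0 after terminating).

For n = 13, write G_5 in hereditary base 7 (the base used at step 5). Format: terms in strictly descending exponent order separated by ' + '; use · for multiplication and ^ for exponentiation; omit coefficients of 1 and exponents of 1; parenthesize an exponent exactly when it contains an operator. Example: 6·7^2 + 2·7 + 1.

7^(7 + 1) + 3·7^3 + 3·7^2 + 3·7

step 0: 13 = 2^(2 + 1) + 2^2 + 1; sub 3 for 2: 3^(3 + 1) + 3^3 + 1; = 109; G_1 = 109−1 = 108
step 1: 108 = 3^(3 + 1) + 3^3; sub 4 for 3: 4^(4 + 1) + 4^4; = 1280; G_2 = 1280−1 = 1279
step 2: 1279 = 4^(4 + 1) + 3·4^3 + 3·4^2 + 3·4 + 3; sub 5 for 4: 5^(5 + 1) + 3·5^3 + 3·5^2 + 3·5 + 3; = 16093; G_3 = 16093−1 = 16092
step 3: 16092 = 5^(5 + 1) + 3·5^3 + 3·5^2 + 3·5 + 2; sub 6 for 5: 6^(6 + 1) + 3·6^3 + 3·6^2 + 3·6 + 2; = 280712; G_4 = 280712−1 = 280711
step 4: 280711 = 6^(6 + 1) + 3·6^3 + 3·6^2 + 3·6 + 1; sub 7 for 6: 7^(7 + 1) + 3·7^3 + 3·7^2 + 3·7 + 1; = 5765999; G_5 = 5765999−1 = 5765998
step 5: 5765998 = 7^(7 + 1) + 3·7^3 + 3·7^2 + 3·7; sub 8 for 7: 8^(8 + 1) + 3·8^3 + 3·8^2 + 3·8; = 134219480; G_6 = 134219480−1 = 134219479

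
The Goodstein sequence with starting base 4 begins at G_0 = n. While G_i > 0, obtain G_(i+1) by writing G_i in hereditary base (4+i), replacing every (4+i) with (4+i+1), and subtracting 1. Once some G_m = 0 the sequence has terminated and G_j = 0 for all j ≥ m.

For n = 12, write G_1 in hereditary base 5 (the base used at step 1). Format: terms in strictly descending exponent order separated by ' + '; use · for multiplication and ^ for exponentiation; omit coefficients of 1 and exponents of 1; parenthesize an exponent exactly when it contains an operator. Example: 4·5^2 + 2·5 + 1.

G_0 = 12. HB_4(12) = 3·4. Bump = 15. G_1 = 14.
G_1 = 14. HB_5(14) = 2·5 + 4. Bump = 16. G_2 = 15.

2·5 + 4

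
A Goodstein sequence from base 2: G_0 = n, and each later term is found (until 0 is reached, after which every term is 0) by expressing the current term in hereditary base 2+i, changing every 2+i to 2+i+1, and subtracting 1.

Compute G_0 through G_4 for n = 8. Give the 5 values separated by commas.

8, 80, 553, 6310, 93395

8 —HB2→ 2^(2 + 1) —bump→ 3^(3 + 1) = 81 —(−1)→ 80
80 —HB3→ 2·3^3 + 2·3^2 + 2·3 + 2 —bump→ 2·4^4 + 2·4^2 + 2·4 + 2 = 554 —(−1)→ 553
553 —HB4→ 2·4^4 + 2·4^2 + 2·4 + 1 —bump→ 2·5^5 + 2·5^2 + 2·5 + 1 = 6311 —(−1)→ 6310
6310 —HB5→ 2·5^5 + 2·5^2 + 2·5 —bump→ 2·6^6 + 2·6^2 + 2·6 = 93396 —(−1)→ 93395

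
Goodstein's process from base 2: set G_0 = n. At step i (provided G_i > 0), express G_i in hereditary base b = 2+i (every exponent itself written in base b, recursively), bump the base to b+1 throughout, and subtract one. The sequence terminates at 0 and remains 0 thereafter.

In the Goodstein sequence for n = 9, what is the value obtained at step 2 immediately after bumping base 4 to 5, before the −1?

9843

G_0 = 9. HB_2(9) = 2^(2 + 1) + 1. Bump = 82. G_1 = 81.
G_1 = 81. HB_3(81) = 3^(3 + 1). Bump = 1024. G_2 = 1023.
G_2 = 1023. HB_4(1023) = 3·4^4 + 3·4^3 + 3·4^2 + 3·4 + 3. Bump = 9843. G_3 = 9842.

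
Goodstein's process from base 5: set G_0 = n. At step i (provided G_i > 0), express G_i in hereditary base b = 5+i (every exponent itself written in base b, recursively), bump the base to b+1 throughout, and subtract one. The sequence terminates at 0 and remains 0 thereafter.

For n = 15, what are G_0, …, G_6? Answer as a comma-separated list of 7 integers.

G_0 = 15. HB_5(15) = 3·5. Bump = 18. G_1 = 17.
G_1 = 17. HB_6(17) = 2·6 + 5. Bump = 19. G_2 = 18.
G_2 = 18. HB_7(18) = 2·7 + 4. Bump = 20. G_3 = 19.
G_3 = 19. HB_8(19) = 2·8 + 3. Bump = 21. G_4 = 20.
G_4 = 20. HB_9(20) = 2·9 + 2. Bump = 22. G_5 = 21.
G_5 = 21. HB_10(21) = 2·10 + 1. Bump = 23. G_6 = 22.

15, 17, 18, 19, 20, 21, 22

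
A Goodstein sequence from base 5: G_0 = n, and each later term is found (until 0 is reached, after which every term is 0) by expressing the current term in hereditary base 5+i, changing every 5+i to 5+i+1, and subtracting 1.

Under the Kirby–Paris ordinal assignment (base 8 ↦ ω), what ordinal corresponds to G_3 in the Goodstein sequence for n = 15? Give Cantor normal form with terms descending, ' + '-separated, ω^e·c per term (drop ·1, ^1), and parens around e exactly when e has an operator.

ω·2 + 3

G_0=15  [base 5] 3·5  →[5↦6]→  3·6 = 18  −1 ⇒ G_1=17
G_1=17  [base 6] 2·6 + 5  →[6↦7]→  2·7 + 5 = 19  −1 ⇒ G_2=18
G_2=18  [base 7] 2·7 + 4  →[7↦8]→  2·8 + 4 = 20  −1 ⇒ G_3=19
G_3=19  [base 8] 2·8 + 3  →[8↦9]→  2·9 + 3 = 21  −1 ⇒ G_4=20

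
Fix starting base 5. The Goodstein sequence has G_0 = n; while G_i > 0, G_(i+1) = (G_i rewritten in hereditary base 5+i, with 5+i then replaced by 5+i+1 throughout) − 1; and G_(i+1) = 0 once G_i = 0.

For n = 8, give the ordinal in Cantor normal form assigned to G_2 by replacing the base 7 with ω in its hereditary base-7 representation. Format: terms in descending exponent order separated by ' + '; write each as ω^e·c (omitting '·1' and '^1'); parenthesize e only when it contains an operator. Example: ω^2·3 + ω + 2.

base 5: 8 = 5 + 3; at 6: 6 + 3 = 9; next = 8
base 6: 8 = 6 + 2; at 7: 7 + 2 = 9; next = 8
base 7: 8 = 7 + 1; at 8: 8 + 1 = 9; next = 8

ω + 1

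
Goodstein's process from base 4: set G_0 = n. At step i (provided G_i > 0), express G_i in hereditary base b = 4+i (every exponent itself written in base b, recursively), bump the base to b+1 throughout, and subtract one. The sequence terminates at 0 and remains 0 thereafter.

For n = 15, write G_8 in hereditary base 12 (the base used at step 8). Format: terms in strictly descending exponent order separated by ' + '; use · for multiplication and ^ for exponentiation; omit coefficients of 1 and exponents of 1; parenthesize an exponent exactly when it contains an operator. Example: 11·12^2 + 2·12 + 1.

base 4: 15 = 3·4 + 3; at 5: 3·5 + 3 = 18; next = 17
base 5: 17 = 3·5 + 2; at 6: 3·6 + 2 = 20; next = 19
base 6: 19 = 3·6 + 1; at 7: 3·7 + 1 = 22; next = 21
base 7: 21 = 3·7; at 8: 3·8 = 24; next = 23
base 8: 23 = 2·8 + 7; at 9: 2·9 + 7 = 25; next = 24
base 9: 24 = 2·9 + 6; at 10: 2·10 + 6 = 26; next = 25
base 10: 25 = 2·10 + 5; at 11: 2·11 + 5 = 27; next = 26
base 11: 26 = 2·11 + 4; at 12: 2·12 + 4 = 28; next = 27

2·12 + 3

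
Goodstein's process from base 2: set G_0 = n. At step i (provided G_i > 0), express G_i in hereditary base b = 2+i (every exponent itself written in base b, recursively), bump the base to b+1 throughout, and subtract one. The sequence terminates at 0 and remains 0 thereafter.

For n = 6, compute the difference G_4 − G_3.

43530

base 2: 6 = 2^2 + 2; at 3: 3^3 + 3 = 30; next = 29
base 3: 29 = 3^3 + 2; at 4: 4^4 + 2 = 258; next = 257
base 4: 257 = 4^4 + 1; at 5: 5^5 + 1 = 3126; next = 3125
base 5: 3125 = 5^5; at 6: 6^6 = 46656; next = 46655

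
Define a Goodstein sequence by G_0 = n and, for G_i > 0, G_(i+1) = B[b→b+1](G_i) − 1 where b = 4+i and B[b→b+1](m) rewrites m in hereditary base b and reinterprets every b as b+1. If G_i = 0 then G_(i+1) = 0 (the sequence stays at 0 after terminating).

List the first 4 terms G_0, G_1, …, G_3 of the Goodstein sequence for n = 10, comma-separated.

10, 11, 12, 13

G_0 = 10. HB_4(10) = 2·4 + 2. Bump = 12. G_1 = 11.
G_1 = 11. HB_5(11) = 2·5 + 1. Bump = 13. G_2 = 12.
G_2 = 12. HB_6(12) = 2·6. Bump = 14. G_3 = 13.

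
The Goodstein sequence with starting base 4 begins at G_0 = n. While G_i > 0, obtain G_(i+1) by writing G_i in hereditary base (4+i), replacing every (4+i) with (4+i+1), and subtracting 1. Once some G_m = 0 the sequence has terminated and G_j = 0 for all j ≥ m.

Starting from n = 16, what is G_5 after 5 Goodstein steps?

G_0=16  [base 4] 4^2  →[4↦5]→  5^2 = 25  −1 ⇒ G_1=24
G_1=24  [base 5] 4·5 + 4  →[5↦6]→  4·6 + 4 = 28  −1 ⇒ G_2=27
G_2=27  [base 6] 4·6 + 3  →[6↦7]→  4·7 + 3 = 31  −1 ⇒ G_3=30
G_3=30  [base 7] 4·7 + 2  →[7↦8]→  4·8 + 2 = 34  −1 ⇒ G_4=33
G_4=33  [base 8] 4·8 + 1  →[8↦9]→  4·9 + 1 = 37  −1 ⇒ G_5=36
G_5=36  [base 9] 4·9  →[9↦10]→  4·10 = 40  −1 ⇒ G_6=39

36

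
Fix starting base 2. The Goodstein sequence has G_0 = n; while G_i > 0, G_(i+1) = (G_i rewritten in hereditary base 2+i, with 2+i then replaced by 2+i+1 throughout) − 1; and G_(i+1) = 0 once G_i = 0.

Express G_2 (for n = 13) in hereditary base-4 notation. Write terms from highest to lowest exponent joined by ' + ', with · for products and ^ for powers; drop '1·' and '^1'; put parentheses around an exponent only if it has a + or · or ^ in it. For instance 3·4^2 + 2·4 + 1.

4^(4 + 1) + 3·4^3 + 3·4^2 + 3·4 + 3

i=0: 13 = 2^(2 + 1) + 2^2 + 1 (b=2); 2→3: 3^(3 + 1) + 3^3 + 1 = 109; 109−1 = 108
i=1: 108 = 3^(3 + 1) + 3^3 (b=3); 3→4: 4^(4 + 1) + 4^4 = 1280; 1280−1 = 1279
i=2: 1279 = 4^(4 + 1) + 3·4^3 + 3·4^2 + 3·4 + 3 (b=4); 4→5: 5^(5 + 1) + 3·5^3 + 3·5^2 + 3·5 + 3 = 16093; 16093−1 = 16092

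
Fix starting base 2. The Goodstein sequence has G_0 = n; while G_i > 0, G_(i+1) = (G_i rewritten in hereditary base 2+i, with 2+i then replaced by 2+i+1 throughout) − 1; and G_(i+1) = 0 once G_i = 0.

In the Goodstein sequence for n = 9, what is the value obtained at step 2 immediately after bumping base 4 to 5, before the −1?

[0] 9 ≡ 2^(2 + 1) + 1 (base 2). Lift 3: 82. −1: 81.
[1] 81 ≡ 3^(3 + 1) (base 3). Lift 4: 1024. −1: 1023.
[2] 1023 ≡ 3·4^4 + 3·4^3 + 3·4^2 + 3·4 + 3 (base 4). Lift 5: 9843. −1: 9842.

9843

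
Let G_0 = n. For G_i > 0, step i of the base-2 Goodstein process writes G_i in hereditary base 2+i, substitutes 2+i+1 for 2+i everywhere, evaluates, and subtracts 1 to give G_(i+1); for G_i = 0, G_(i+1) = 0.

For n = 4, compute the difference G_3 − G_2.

19

G_0 = 4. HB_2(4) = 2^2. Bump = 27. G_1 = 26.
G_1 = 26. HB_3(26) = 2·3^2 + 2·3 + 2. Bump = 42. G_2 = 41.
G_2 = 41. HB_4(41) = 2·4^2 + 2·4 + 1. Bump = 61. G_3 = 60.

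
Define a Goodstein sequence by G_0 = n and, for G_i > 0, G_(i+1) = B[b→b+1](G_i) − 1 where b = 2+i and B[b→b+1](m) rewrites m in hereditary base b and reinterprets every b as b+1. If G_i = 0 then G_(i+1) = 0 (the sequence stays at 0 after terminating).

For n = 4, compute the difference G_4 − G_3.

23

step 0: 4 = 2^2; sub 3 for 2: 3^3; = 27; G_1 = 27−1 = 26
step 1: 26 = 2·3^2 + 2·3 + 2; sub 4 for 3: 2·4^2 + 2·4 + 2; = 42; G_2 = 42−1 = 41
step 2: 41 = 2·4^2 + 2·4 + 1; sub 5 for 4: 2·5^2 + 2·5 + 1; = 61; G_3 = 61−1 = 60
step 3: 60 = 2·5^2 + 2·5; sub 6 for 5: 2·6^2 + 2·6; = 84; G_4 = 84−1 = 83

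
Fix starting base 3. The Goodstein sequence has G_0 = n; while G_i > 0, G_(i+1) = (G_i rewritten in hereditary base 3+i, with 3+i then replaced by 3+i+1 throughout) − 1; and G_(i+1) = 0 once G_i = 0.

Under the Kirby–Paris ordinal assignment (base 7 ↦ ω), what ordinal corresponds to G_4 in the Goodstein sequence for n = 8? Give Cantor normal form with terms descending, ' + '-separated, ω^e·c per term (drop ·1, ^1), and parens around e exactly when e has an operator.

ω + 4

8 —HB3→ 2·3 + 2 —bump→ 2·4 + 2 = 10 —(−1)→ 9
9 —HB4→ 2·4 + 1 —bump→ 2·5 + 1 = 11 —(−1)→ 10
10 —HB5→ 2·5 —bump→ 2·6 = 12 —(−1)→ 11
11 —HB6→ 6 + 5 —bump→ 7 + 5 = 12 —(−1)→ 11
11 —HB7→ 7 + 4 —bump→ 8 + 4 = 12 —(−1)→ 11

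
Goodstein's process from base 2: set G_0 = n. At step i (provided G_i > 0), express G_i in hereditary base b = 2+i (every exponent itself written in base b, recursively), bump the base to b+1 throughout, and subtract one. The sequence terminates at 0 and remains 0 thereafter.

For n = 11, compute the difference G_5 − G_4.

5484864

step 0: 11 = 2^(2 + 1) + 2 + 1; sub 3 for 2: 3^(3 + 1) + 3 + 1; = 85; G_1 = 85−1 = 84
step 1: 84 = 3^(3 + 1) + 3; sub 4 for 3: 4^(4 + 1) + 4; = 1028; G_2 = 1028−1 = 1027
step 2: 1027 = 4^(4 + 1) + 3; sub 5 for 4: 5^(5 + 1) + 3; = 15628; G_3 = 15628−1 = 15627
step 3: 15627 = 5^(5 + 1) + 2; sub 6 for 5: 6^(6 + 1) + 2; = 279938; G_4 = 279938−1 = 279937
step 4: 279937 = 6^(6 + 1) + 1; sub 7 for 6: 7^(7 + 1) + 1; = 5764802; G_5 = 5764802−1 = 5764801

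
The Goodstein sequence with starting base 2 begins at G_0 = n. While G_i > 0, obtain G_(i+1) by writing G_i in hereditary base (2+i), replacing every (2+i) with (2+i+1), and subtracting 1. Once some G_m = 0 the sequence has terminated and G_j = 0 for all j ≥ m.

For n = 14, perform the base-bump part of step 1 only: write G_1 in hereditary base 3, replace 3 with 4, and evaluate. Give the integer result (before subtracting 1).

(0) 14|_2 = 2^(2 + 1) + 2^2 + 2 ↦ 3^(3 + 1) + 3^3 + 3|_3 = 111 ⇒ 110
(1) 110|_3 = 3^(3 + 1) + 3^3 + 2 ↦ 4^(4 + 1) + 4^4 + 2|_4 = 1282 ⇒ 1281

1282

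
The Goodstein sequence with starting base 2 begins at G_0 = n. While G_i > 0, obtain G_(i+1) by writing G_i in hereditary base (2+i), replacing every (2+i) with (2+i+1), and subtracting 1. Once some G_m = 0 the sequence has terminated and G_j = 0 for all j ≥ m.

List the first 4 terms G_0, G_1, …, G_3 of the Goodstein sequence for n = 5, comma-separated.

5, 27, 255, 467

step 0: 5 = 2^2 + 1; sub 3 for 2: 3^3 + 1; = 28; G_1 = 28−1 = 27
step 1: 27 = 3^3; sub 4 for 3: 4^4; = 256; G_2 = 256−1 = 255
step 2: 255 = 3·4^3 + 3·4^2 + 3·4 + 3; sub 5 for 4: 3·5^3 + 3·5^2 + 3·5 + 3; = 468; G_3 = 468−1 = 467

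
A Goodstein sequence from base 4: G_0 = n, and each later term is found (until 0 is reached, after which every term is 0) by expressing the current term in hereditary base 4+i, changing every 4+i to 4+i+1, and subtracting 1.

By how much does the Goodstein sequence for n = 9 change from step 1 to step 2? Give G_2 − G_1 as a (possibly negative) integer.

1

G_0=9  [base 4] 2·4 + 1  →[4↦5]→  2·5 + 1 = 11  −1 ⇒ G_1=10
G_1=10  [base 5] 2·5  →[5↦6]→  2·6 = 12  −1 ⇒ G_2=11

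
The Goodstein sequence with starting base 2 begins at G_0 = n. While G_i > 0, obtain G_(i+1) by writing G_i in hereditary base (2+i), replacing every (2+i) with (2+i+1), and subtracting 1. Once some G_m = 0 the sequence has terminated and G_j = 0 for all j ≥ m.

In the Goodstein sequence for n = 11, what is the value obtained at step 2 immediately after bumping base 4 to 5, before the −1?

base 2: 11 = 2^(2 + 1) + 2 + 1; at 3: 3^(3 + 1) + 3 + 1 = 85; next = 84
base 3: 84 = 3^(3 + 1) + 3; at 4: 4^(4 + 1) + 4 = 1028; next = 1027
base 4: 1027 = 4^(4 + 1) + 3; at 5: 5^(5 + 1) + 3 = 15628; next = 15627

15628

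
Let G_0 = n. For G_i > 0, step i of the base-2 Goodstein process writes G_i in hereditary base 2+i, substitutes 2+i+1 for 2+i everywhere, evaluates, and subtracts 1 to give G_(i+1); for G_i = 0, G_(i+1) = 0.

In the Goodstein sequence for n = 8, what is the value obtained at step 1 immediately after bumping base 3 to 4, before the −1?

554

i=0: 8 = 2^(2 + 1) (b=2); 2→3: 3^(3 + 1) = 81; 81−1 = 80
i=1: 80 = 2·3^3 + 2·3^2 + 2·3 + 2 (b=3); 3→4: 2·4^4 + 2·4^2 + 2·4 + 2 = 554; 554−1 = 553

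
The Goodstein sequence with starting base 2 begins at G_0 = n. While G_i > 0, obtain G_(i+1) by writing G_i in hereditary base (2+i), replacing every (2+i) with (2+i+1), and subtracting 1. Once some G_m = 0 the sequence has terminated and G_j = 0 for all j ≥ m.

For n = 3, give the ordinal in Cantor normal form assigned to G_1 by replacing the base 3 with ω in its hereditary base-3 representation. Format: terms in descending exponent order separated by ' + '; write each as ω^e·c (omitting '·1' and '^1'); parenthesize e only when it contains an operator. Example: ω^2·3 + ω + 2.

G_0 = 3. HB_2(3) = 2 + 1. Bump = 4. G_1 = 3.
G_1 = 3. HB_3(3) = 3. Bump = 4. G_2 = 3.

ω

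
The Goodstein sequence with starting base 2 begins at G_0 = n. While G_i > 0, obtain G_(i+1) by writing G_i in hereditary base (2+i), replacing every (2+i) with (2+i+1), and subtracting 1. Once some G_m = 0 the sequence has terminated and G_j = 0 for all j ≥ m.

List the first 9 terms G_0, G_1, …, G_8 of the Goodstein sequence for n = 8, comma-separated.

[0] 8 ≡ 2^(2 + 1) (base 2). Lift 3: 81. −1: 80.
[1] 80 ≡ 2·3^3 + 2·3^2 + 2·3 + 2 (base 3). Lift 4: 554. −1: 553.
[2] 553 ≡ 2·4^4 + 2·4^2 + 2·4 + 1 (base 4). Lift 5: 6311. −1: 6310.
[3] 6310 ≡ 2·5^5 + 2·5^2 + 2·5 (base 5). Lift 6: 93396. −1: 93395.
[4] 93395 ≡ 2·6^6 + 2·6^2 + 6 + 5 (base 6). Lift 7: 1647196. −1: 1647195.
[5] 1647195 ≡ 2·7^7 + 2·7^2 + 7 + 4 (base 7). Lift 8: 33554572. −1: 33554571.
[6] 33554571 ≡ 2·8^8 + 2·8^2 + 8 + 3 (base 8). Lift 9: 774841152. −1: 774841151.
[7] 774841151 ≡ 2·9^9 + 2·9^2 + 9 + 2 (base 9). Lift 10: 20000000212. −1: 20000000211.

8, 80, 553, 6310, 93395, 1647195, 33554571, 774841151, 20000000211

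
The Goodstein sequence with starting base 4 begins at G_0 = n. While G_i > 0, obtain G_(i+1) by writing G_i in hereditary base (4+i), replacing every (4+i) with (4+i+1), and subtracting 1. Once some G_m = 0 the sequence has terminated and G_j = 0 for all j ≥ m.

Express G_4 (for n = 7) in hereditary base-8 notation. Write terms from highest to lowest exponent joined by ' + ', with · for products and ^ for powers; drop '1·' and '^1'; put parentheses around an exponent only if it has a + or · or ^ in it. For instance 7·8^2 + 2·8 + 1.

[0] 7 ≡ 4 + 3 (base 4). Lift 5: 8. −1: 7.
[1] 7 ≡ 5 + 2 (base 5). Lift 6: 8. −1: 7.
[2] 7 ≡ 6 + 1 (base 6). Lift 7: 8. −1: 7.
[3] 7 ≡ 7 (base 7). Lift 8: 8. −1: 7.
[4] 7 ≡ 7 (base 8). Lift 9: 7. −1: 6.

7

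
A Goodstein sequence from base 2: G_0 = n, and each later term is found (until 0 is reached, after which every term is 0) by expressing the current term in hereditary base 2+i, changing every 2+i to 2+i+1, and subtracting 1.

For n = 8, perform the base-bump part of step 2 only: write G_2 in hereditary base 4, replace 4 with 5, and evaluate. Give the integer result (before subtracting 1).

6311

(0) 8|_2 = 2^(2 + 1) ↦ 3^(3 + 1)|_3 = 81 ⇒ 80
(1) 80|_3 = 2·3^3 + 2·3^2 + 2·3 + 2 ↦ 2·4^4 + 2·4^2 + 2·4 + 2|_4 = 554 ⇒ 553
(2) 553|_4 = 2·4^4 + 2·4^2 + 2·4 + 1 ↦ 2·5^5 + 2·5^2 + 2·5 + 1|_5 = 6311 ⇒ 6310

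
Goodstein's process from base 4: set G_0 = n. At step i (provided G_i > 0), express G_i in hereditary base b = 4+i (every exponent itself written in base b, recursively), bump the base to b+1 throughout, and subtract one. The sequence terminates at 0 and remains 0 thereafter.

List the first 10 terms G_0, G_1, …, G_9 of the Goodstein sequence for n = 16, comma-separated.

16, 24, 27, 30, 33, 36, 39, 41, 43, 45

16 —HB4→ 4^2 —bump→ 5^2 = 25 —(−1)→ 24
24 —HB5→ 4·5 + 4 —bump→ 4·6 + 4 = 28 —(−1)→ 27
27 —HB6→ 4·6 + 3 —bump→ 4·7 + 3 = 31 —(−1)→ 30
30 —HB7→ 4·7 + 2 —bump→ 4·8 + 2 = 34 —(−1)→ 33
33 —HB8→ 4·8 + 1 —bump→ 4·9 + 1 = 37 —(−1)→ 36
36 —HB9→ 4·9 —bump→ 4·10 = 40 —(−1)→ 39
39 —HB10→ 3·10 + 9 —bump→ 3·11 + 9 = 42 —(−1)→ 41
41 —HB11→ 3·11 + 8 —bump→ 3·12 + 8 = 44 —(−1)→ 43
43 —HB12→ 3·12 + 7 —bump→ 3·13 + 7 = 46 —(−1)→ 45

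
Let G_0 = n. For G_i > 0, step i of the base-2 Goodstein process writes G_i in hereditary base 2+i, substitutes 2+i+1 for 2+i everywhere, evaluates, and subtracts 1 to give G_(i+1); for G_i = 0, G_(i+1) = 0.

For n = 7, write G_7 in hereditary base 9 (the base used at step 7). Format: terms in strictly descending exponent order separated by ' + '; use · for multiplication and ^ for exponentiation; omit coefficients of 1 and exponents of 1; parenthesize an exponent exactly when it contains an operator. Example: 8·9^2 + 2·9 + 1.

step 0: 7 = 2^2 + 2 + 1; sub 3 for 2: 3^3 + 3 + 1; = 31; G_1 = 31−1 = 30
step 1: 30 = 3^3 + 3; sub 4 for 3: 4^4 + 4; = 260; G_2 = 260−1 = 259
step 2: 259 = 4^4 + 3; sub 5 for 4: 5^5 + 3; = 3128; G_3 = 3128−1 = 3127
step 3: 3127 = 5^5 + 2; sub 6 for 5: 6^6 + 2; = 46658; G_4 = 46658−1 = 46657
step 4: 46657 = 6^6 + 1; sub 7 for 6: 7^7 + 1; = 823544; G_5 = 823544−1 = 823543
step 5: 823543 = 7^7; sub 8 for 7: 8^8; = 16777216; G_6 = 16777216−1 = 16777215
step 6: 16777215 = 7·8^7 + 7·8^6 + 7·8^5 + 7·8^4 + 7·8^3 + 7·8^2 + 7·8 + 7; sub 9 for 8: 7·9^7 + 7·9^6 + 7·9^5 + 7·9^4 + 7·9^3 + 7·9^2 + 7·9 + 7; = 37665880; G_7 = 37665880−1 = 37665879
step 7: 37665879 = 7·9^7 + 7·9^6 + 7·9^5 + 7·9^4 + 7·9^3 + 7·9^2 + 7·9 + 6; sub 10 for 9: 7·10^7 + 7·10^6 + 7·10^5 + 7·10^4 + 7·10^3 + 7·10^2 + 7·10 + 6; = 77777776; G_8 = 77777776−1 = 77777775

7·9^7 + 7·9^6 + 7·9^5 + 7·9^4 + 7·9^3 + 7·9^2 + 7·9 + 6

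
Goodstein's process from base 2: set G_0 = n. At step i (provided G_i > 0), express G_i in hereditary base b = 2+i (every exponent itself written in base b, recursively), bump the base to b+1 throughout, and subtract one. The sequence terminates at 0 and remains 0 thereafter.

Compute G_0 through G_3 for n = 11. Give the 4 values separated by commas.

11, 84, 1027, 15627

base 2: 11 = 2^(2 + 1) + 2 + 1; at 3: 3^(3 + 1) + 3 + 1 = 85; next = 84
base 3: 84 = 3^(3 + 1) + 3; at 4: 4^(4 + 1) + 4 = 1028; next = 1027
base 4: 1027 = 4^(4 + 1) + 3; at 5: 5^(5 + 1) + 3 = 15628; next = 15627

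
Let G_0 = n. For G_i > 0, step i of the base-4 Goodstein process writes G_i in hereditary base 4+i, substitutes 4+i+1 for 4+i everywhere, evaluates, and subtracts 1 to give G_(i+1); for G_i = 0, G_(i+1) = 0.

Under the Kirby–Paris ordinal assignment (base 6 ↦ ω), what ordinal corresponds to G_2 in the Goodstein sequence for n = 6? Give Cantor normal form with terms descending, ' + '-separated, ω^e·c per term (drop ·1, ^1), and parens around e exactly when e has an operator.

ω

[0] 6 ≡ 4 + 2 (base 4). Lift 5: 7. −1: 6.
[1] 6 ≡ 5 + 1 (base 5). Lift 6: 7. −1: 6.
[2] 6 ≡ 6 (base 6). Lift 7: 7. −1: 6.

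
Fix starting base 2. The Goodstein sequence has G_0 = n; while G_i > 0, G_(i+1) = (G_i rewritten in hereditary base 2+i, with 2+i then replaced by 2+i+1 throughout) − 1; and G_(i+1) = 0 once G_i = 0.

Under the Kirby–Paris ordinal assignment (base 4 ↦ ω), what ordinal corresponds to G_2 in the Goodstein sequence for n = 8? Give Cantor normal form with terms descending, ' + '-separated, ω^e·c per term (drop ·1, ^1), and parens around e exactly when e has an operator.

ω^ω·2 + ω^2·2 + ω·2 + 1

G_0 = 8. HB_2(8) = 2^(2 + 1). Bump = 81. G_1 = 80.
G_1 = 80. HB_3(80) = 2·3^3 + 2·3^2 + 2·3 + 2. Bump = 554. G_2 = 553.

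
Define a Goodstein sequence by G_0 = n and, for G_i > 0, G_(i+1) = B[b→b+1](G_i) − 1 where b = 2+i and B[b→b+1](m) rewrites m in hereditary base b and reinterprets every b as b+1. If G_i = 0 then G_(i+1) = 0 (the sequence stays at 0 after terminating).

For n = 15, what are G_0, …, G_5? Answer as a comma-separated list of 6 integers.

G_0=15  [base 2] 2^(2 + 1) + 2^2 + 2 + 1  →[2↦3]→  3^(3 + 1) + 3^3 + 3 + 1 = 112  −1 ⇒ G_1=111
G_1=111  [base 3] 3^(3 + 1) + 3^3 + 3  →[3↦4]→  4^(4 + 1) + 4^4 + 4 = 1284  −1 ⇒ G_2=1283
G_2=1283  [base 4] 4^(4 + 1) + 4^4 + 3  →[4↦5]→  5^(5 + 1) + 5^5 + 3 = 18753  −1 ⇒ G_3=18752
G_3=18752  [base 5] 5^(5 + 1) + 5^5 + 2  →[5↦6]→  6^(6 + 1) + 6^6 + 2 = 326594  −1 ⇒ G_4=326593
G_4=326593  [base 6] 6^(6 + 1) + 6^6 + 1  →[6↦7]→  7^(7 + 1) + 7^7 + 1 = 6588345  −1 ⇒ G_5=6588344

15, 111, 1283, 18752, 326593, 6588344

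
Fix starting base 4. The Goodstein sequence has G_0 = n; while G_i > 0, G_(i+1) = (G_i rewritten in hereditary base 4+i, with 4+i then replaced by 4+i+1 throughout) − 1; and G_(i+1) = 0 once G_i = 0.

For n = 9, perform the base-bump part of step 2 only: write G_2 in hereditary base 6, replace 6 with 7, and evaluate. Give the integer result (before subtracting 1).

base 4: 9 = 2·4 + 1; at 5: 2·5 + 1 = 11; next = 10
base 5: 10 = 2·5; at 6: 2·6 = 12; next = 11
base 6: 11 = 6 + 5; at 7: 7 + 5 = 12; next = 11

12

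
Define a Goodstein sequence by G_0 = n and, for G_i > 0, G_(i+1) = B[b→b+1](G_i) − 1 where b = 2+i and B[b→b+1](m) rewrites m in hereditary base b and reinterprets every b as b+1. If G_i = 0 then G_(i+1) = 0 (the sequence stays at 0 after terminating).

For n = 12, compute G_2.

1065

(0) 12|_2 = 2^(2 + 1) + 2^2 ↦ 3^(3 + 1) + 3^3|_3 = 108 ⇒ 107
(1) 107|_3 = 3^(3 + 1) + 2·3^2 + 2·3 + 2 ↦ 4^(4 + 1) + 2·4^2 + 2·4 + 2|_4 = 1066 ⇒ 1065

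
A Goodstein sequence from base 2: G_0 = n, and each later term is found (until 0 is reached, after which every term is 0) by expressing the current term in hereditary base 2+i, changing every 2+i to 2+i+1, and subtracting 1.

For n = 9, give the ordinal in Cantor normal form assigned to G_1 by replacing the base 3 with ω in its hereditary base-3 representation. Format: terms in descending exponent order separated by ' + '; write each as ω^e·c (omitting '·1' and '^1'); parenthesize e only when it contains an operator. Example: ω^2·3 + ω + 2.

ω^(ω + 1)

(0) 9|_2 = 2^(2 + 1) + 1 ↦ 3^(3 + 1) + 1|_3 = 82 ⇒ 81
(1) 81|_3 = 3^(3 + 1) ↦ 4^(4 + 1)|_4 = 1024 ⇒ 1023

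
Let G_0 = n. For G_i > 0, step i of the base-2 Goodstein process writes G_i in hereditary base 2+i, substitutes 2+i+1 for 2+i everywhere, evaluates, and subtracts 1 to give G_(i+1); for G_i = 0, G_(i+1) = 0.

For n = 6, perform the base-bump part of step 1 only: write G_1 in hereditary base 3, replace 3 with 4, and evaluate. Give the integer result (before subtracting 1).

G_0 = 6. HB_2(6) = 2^2 + 2. Bump = 30. G_1 = 29.
G_1 = 29. HB_3(29) = 3^3 + 2. Bump = 258. G_2 = 257.

258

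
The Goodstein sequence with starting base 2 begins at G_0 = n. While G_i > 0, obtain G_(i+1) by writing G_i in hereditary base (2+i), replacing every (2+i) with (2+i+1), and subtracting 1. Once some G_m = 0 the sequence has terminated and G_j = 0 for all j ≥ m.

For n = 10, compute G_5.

base 2: 10 = 2^(2 + 1) + 2; at 3: 3^(3 + 1) + 3 = 84; next = 83
base 3: 83 = 3^(3 + 1) + 2; at 4: 4^(4 + 1) + 2 = 1026; next = 1025
base 4: 1025 = 4^(4 + 1) + 1; at 5: 5^(5 + 1) + 1 = 15626; next = 15625
base 5: 15625 = 5^(5 + 1); at 6: 6^(6 + 1) = 279936; next = 279935
base 6: 279935 = 5·6^6 + 5·6^5 + 5·6^4 + 5·6^3 + 5·6^2 + 5·6 + 5; at 7: 5·7^7 + 5·7^5 + 5·7^4 + 5·7^3 + 5·7^2 + 5·7 + 5 = 4215755; next = 4215754

4215754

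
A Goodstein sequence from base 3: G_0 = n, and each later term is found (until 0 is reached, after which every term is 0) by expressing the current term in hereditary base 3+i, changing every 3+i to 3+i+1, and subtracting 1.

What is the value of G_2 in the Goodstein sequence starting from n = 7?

G_0 = 7. HB_3(7) = 2·3 + 1. Bump = 9. G_1 = 8.
G_1 = 8. HB_4(8) = 2·4. Bump = 10. G_2 = 9.

9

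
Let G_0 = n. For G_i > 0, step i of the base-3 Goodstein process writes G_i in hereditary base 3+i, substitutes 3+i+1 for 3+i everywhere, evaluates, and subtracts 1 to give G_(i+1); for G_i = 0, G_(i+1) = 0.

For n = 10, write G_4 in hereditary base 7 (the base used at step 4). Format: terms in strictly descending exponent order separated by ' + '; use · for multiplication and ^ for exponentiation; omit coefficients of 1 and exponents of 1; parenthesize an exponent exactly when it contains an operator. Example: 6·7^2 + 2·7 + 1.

4·7 + 2

(0) 10|_3 = 3^2 + 1 ↦ 4^2 + 1|_4 = 17 ⇒ 16
(1) 16|_4 = 4^2 ↦ 5^2|_5 = 25 ⇒ 24
(2) 24|_5 = 4·5 + 4 ↦ 4·6 + 4|_6 = 28 ⇒ 27
(3) 27|_6 = 4·6 + 3 ↦ 4·7 + 3|_7 = 31 ⇒ 30
(4) 30|_7 = 4·7 + 2 ↦ 4·8 + 2|_8 = 34 ⇒ 33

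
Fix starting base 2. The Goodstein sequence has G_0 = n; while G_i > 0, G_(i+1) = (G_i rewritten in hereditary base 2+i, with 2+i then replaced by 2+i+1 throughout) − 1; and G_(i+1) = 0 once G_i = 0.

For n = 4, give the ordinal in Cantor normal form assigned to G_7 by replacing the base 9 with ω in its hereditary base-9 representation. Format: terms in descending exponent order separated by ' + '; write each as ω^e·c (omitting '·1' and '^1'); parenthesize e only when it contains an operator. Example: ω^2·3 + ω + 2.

ω^2·2 + ω + 2

[0] 4 ≡ 2^2 (base 2). Lift 3: 27. −1: 26.
[1] 26 ≡ 2·3^2 + 2·3 + 2 (base 3). Lift 4: 42. −1: 41.
[2] 41 ≡ 2·4^2 + 2·4 + 1 (base 4). Lift 5: 61. −1: 60.
[3] 60 ≡ 2·5^2 + 2·5 (base 5). Lift 6: 84. −1: 83.
[4] 83 ≡ 2·6^2 + 6 + 5 (base 6). Lift 7: 110. −1: 109.
[5] 109 ≡ 2·7^2 + 7 + 4 (base 7). Lift 8: 140. −1: 139.
[6] 139 ≡ 2·8^2 + 8 + 3 (base 8). Lift 9: 174. −1: 173.
[7] 173 ≡ 2·9^2 + 9 + 2 (base 9). Lift 10: 212. −1: 211.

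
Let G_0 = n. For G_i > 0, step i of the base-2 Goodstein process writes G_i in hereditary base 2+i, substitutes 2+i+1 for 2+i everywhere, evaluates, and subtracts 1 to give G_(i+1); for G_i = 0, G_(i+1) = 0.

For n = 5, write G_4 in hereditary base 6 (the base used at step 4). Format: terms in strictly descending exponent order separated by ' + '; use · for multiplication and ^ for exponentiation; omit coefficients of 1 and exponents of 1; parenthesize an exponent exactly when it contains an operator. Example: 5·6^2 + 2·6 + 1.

base 2: 5 = 2^2 + 1; at 3: 3^3 + 1 = 28; next = 27
base 3: 27 = 3^3; at 4: 4^4 = 256; next = 255
base 4: 255 = 3·4^3 + 3·4^2 + 3·4 + 3; at 5: 3·5^3 + 3·5^2 + 3·5 + 3 = 468; next = 467
base 5: 467 = 3·5^3 + 3·5^2 + 3·5 + 2; at 6: 3·6^3 + 3·6^2 + 3·6 + 2 = 776; next = 775
base 6: 775 = 3·6^3 + 3·6^2 + 3·6 + 1; at 7: 3·7^3 + 3·7^2 + 3·7 + 1 = 1198; next = 1197

3·6^3 + 3·6^2 + 3·6 + 1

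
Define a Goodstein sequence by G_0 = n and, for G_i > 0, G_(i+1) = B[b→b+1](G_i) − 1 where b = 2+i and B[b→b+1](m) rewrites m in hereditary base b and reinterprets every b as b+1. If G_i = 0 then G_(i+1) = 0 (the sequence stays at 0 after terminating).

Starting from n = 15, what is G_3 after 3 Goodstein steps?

i=0: 15 = 2^(2 + 1) + 2^2 + 2 + 1 (b=2); 2→3: 3^(3 + 1) + 3^3 + 3 + 1 = 112; 112−1 = 111
i=1: 111 = 3^(3 + 1) + 3^3 + 3 (b=3); 3→4: 4^(4 + 1) + 4^4 + 4 = 1284; 1284−1 = 1283
i=2: 1283 = 4^(4 + 1) + 4^4 + 3 (b=4); 4→5: 5^(5 + 1) + 5^5 + 3 = 18753; 18753−1 = 18752
i=3: 18752 = 5^(5 + 1) + 5^5 + 2 (b=5); 5→6: 6^(6 + 1) + 6^6 + 2 = 326594; 326594−1 = 326593

18752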